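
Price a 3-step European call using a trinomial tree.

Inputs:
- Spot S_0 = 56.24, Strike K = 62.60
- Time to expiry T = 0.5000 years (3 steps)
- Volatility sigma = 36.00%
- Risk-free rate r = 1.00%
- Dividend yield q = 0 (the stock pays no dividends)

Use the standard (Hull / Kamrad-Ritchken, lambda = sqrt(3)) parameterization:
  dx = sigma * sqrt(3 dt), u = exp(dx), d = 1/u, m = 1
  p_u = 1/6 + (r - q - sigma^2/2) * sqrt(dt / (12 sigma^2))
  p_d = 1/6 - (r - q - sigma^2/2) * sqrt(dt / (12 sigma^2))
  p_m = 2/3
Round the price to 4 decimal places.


dt = T/N = 0.166667; dx = sigma*sqrt(3*dt) = 0.254558
u = exp(dx) = 1.289892; d = 1/u = 0.775259
p_u = 0.148727, p_m = 0.666667, p_d = 0.184606
Discount per step: exp(-r*dt) = 0.998335
Stock lattice S(k, j) with j the centered position index:
  k=0: S(0,+0) = 56.2400
  k=1: S(1,-1) = 43.6006; S(1,+0) = 56.2400; S(1,+1) = 72.5435
  k=2: S(2,-2) = 33.8017; S(2,-1) = 43.6006; S(2,+0) = 56.2400; S(2,+1) = 72.5435; S(2,+2) = 93.5733
  k=3: S(3,-3) = 26.2051; S(3,-2) = 33.8017; S(3,-1) = 43.6006; S(3,+0) = 56.2400; S(3,+1) = 72.5435; S(3,+2) = 93.5733; S(3,+3) = 120.6994
Terminal payoffs V(N, j) = max(S_T - K, 0):
  V(3,-3) = 0.000000; V(3,-2) = 0.000000; V(3,-1) = 0.000000; V(3,+0) = 0.000000; V(3,+1) = 9.943522; V(3,+2) = 30.973304; V(3,+3) = 58.099450
Backward induction: V(k, j) = exp(-r*dt) * [p_u * V(k+1, j+1) + p_m * V(k+1, j) + p_d * V(k+1, j-1)]
  V(2,-2) = exp(-r*dt) * [p_u*0.000000 + p_m*0.000000 + p_d*0.000000] = 0.000000
  V(2,-1) = exp(-r*dt) * [p_u*0.000000 + p_m*0.000000 + p_d*0.000000] = 0.000000
  V(2,+0) = exp(-r*dt) * [p_u*9.943522 + p_m*0.000000 + p_d*0.000000] = 1.476409
  V(2,+1) = exp(-r*dt) * [p_u*30.973304 + p_m*9.943522 + p_d*0.000000] = 11.216874
  V(2,+2) = exp(-r*dt) * [p_u*58.099450 + p_m*30.973304 + p_d*9.943522] = 31.073636
  V(1,-1) = exp(-r*dt) * [p_u*1.476409 + p_m*0.000000 + p_d*0.000000] = 0.219216
  V(1,+0) = exp(-r*dt) * [p_u*11.216874 + p_m*1.476409 + p_d*0.000000] = 2.648108
  V(1,+1) = exp(-r*dt) * [p_u*31.073636 + p_m*11.216874 + p_d*1.476409] = 12.351360
  V(0,+0) = exp(-r*dt) * [p_u*12.351360 + p_m*2.648108 + p_d*0.219216] = 3.636790

Answer: Price = V(0,0) = 3.6368


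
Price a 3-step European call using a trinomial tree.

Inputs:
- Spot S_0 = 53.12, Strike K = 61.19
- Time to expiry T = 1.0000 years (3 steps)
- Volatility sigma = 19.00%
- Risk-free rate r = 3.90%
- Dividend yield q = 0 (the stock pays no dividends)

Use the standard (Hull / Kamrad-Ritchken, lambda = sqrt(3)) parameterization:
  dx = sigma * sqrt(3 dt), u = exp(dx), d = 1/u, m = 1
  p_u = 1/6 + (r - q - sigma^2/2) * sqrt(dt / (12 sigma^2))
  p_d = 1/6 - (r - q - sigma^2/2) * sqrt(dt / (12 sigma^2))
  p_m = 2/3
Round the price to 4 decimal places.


Answer: Price = V(0,0) = 2.0526

Derivation:
dt = T/N = 0.333333; dx = sigma*sqrt(3*dt) = 0.190000
u = exp(dx) = 1.209250; d = 1/u = 0.826959
p_u = 0.185044, p_m = 0.666667, p_d = 0.148289
Discount per step: exp(-r*dt) = 0.987084
Stock lattice S(k, j) with j the centered position index:
  k=0: S(0,+0) = 53.1200
  k=1: S(1,-1) = 43.9281; S(1,+0) = 53.1200; S(1,+1) = 64.2353
  k=2: S(2,-2) = 36.3267; S(2,-1) = 43.9281; S(2,+0) = 53.1200; S(2,+1) = 64.2353; S(2,+2) = 77.6766
  k=3: S(3,-3) = 30.0407; S(3,-2) = 36.3267; S(3,-1) = 43.9281; S(3,+0) = 53.1200; S(3,+1) = 64.2353; S(3,+2) = 77.6766; S(3,+3) = 93.9303
Terminal payoffs V(N, j) = max(S_T - K, 0):
  V(3,-3) = 0.000000; V(3,-2) = 0.000000; V(3,-1) = 0.000000; V(3,+0) = 0.000000; V(3,+1) = 3.045339; V(3,+2) = 16.486557; V(3,+3) = 32.740346
Backward induction: V(k, j) = exp(-r*dt) * [p_u * V(k+1, j+1) + p_m * V(k+1, j) + p_d * V(k+1, j-1)]
  V(2,-2) = exp(-r*dt) * [p_u*0.000000 + p_m*0.000000 + p_d*0.000000] = 0.000000
  V(2,-1) = exp(-r*dt) * [p_u*0.000000 + p_m*0.000000 + p_d*0.000000] = 0.000000
  V(2,+0) = exp(-r*dt) * [p_u*3.045339 + p_m*0.000000 + p_d*0.000000] = 0.556243
  V(2,+1) = exp(-r*dt) * [p_u*16.486557 + p_m*3.045339 + p_d*0.000000] = 5.015337
  V(2,+2) = exp(-r*dt) * [p_u*32.740346 + p_m*16.486557 + p_d*3.045339] = 17.274989
  V(1,-1) = exp(-r*dt) * [p_u*0.556243 + p_m*0.000000 + p_d*0.000000] = 0.101600
  V(1,+0) = exp(-r*dt) * [p_u*5.015337 + p_m*0.556243 + p_d*0.000000] = 1.282110
  V(1,+1) = exp(-r*dt) * [p_u*17.274989 + p_m*5.015337 + p_d*0.556243] = 6.537136
  V(0,+0) = exp(-r*dt) * [p_u*6.537136 + p_m*1.282110 + p_d*0.101600] = 2.052605


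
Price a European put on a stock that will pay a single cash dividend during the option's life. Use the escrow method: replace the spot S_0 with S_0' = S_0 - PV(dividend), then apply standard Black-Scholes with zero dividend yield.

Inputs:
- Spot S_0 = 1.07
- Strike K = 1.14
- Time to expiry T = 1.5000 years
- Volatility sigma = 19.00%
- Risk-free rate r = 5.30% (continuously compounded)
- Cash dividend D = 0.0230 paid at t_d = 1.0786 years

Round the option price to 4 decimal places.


Answer: Price = 0.0996

Derivation:
PV(D) = D * exp(-r * t_d) = 0.0230 * 0.94443747 = 0.02172206
S_0' = S_0 - PV(D) = 1.0700 - 0.02172206 = 1.04827794
d1 = (ln(S_0'/K) + (r + sigma^2/2)*T) / (sigma*sqrt(T)) = 0.09753050
d2 = d1 - sigma*sqrt(T) = -0.13517102
exp(-rT) = 0.92357802
N(-d1) = 0.46115256; N(-d2) = 0.55376167
P = K * exp(-rT) * N(-d2) - S_0' * N(-d1) = 1.1400 * 0.92357802 * 0.55376167 - 1.04827794 * 0.46115256 = 0.0996


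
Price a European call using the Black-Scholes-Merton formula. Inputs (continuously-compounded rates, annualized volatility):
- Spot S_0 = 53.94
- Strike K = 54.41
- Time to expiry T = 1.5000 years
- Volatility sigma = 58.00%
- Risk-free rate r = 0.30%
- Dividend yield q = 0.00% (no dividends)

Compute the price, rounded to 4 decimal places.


Answer: Price = 14.8893

Derivation:
d1 = (ln(S/K) + (r - q + 0.5*sigma^2) * T) / (sigma * sqrt(T)) = 0.34929774
d2 = d1 - sigma * sqrt(T) = -0.36105429
exp(-rT) = 0.99551011; exp(-qT) = 1.00000000
C = S_0 * exp(-qT) * N(d1) - K * exp(-rT) * N(d2)
N(d1) = 0.63656710; N(d2) = 0.35902943
C = 53.9400 * 1.00000000 * 0.63656710 - 54.4100 * 0.99551011 * 0.35902943 = 14.8893


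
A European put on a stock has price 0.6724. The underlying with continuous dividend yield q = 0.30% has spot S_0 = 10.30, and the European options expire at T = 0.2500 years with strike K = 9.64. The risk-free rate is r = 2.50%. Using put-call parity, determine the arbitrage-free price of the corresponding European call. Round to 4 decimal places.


Put-call parity: C - P = S_0 * exp(-qT) - K * exp(-rT).
S_0 * exp(-qT) = 10.3000 * 0.99925028 = 10.29227790
K * exp(-rT) = 9.6400 * 0.99376949 = 9.57993789
C = P + S*exp(-qT) - K*exp(-rT)
C = 0.6724 + 10.29227790 - 9.57993789 = 1.3847

Answer: Call price = 1.3847


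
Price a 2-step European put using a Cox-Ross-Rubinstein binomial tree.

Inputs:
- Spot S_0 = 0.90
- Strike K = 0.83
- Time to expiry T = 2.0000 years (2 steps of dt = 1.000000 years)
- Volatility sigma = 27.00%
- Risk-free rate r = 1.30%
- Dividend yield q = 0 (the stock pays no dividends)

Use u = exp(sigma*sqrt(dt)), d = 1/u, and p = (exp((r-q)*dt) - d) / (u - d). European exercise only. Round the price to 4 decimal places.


Answer: Price = V(0,0) = 0.0878

Derivation:
dt = T/N = 1.000000
u = exp(sigma*sqrt(dt)) = 1.309964; d = 1/u = 0.763379
p = (exp((r-q)*dt) - d) / (u - d) = 0.456846
Discount per step: exp(-r*dt) = 0.987084
Stock lattice S(k, i) with i counting down-moves:
  k=0: S(0,0) = 0.9000
  k=1: S(1,0) = 1.1790; S(1,1) = 0.6870
  k=2: S(2,0) = 1.5444; S(2,1) = 0.9000; S(2,2) = 0.5245
Terminal payoffs V(N, i) = max(K - S_T, 0):
  V(2,0) = 0.000000; V(2,1) = 0.000000; V(2,2) = 0.305527
Backward induction: V(k, i) = exp(-r*dt) * [p * V(k+1, i) + (1-p) * V(k+1, i+1)].
  V(1,0) = exp(-r*dt) * [p*0.000000 + (1-p)*0.000000] = 0.000000
  V(1,1) = exp(-r*dt) * [p*0.000000 + (1-p)*0.305527] = 0.163804
  V(0,0) = exp(-r*dt) * [p*0.000000 + (1-p)*0.163804] = 0.087822


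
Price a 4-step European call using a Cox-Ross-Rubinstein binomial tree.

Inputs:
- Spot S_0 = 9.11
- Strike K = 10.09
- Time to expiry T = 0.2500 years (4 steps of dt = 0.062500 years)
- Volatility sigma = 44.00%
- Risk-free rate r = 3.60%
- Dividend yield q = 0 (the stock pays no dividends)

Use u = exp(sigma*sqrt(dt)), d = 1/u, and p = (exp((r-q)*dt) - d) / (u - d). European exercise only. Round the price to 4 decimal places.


dt = T/N = 0.062500
u = exp(sigma*sqrt(dt)) = 1.116278; d = 1/u = 0.895834
p = (exp((r-q)*dt) - d) / (u - d) = 0.482746
Discount per step: exp(-r*dt) = 0.997753
Stock lattice S(k, i) with i counting down-moves:
  k=0: S(0,0) = 9.1100
  k=1: S(1,0) = 10.1693; S(1,1) = 8.1610
  k=2: S(2,0) = 11.3518; S(2,1) = 9.1100; S(2,2) = 7.3109
  k=3: S(3,0) = 12.6717; S(3,1) = 10.1693; S(3,2) = 8.1610; S(3,3) = 6.5494
  k=4: S(4,0) = 14.1452; S(4,1) = 11.3518; S(4,2) = 9.1100; S(4,3) = 7.3109; S(4,4) = 5.8672
Terminal payoffs V(N, i) = max(S_T - K, 0):
  V(4,0) = 4.055163; V(4,1) = 1.261759; V(4,2) = 0.000000; V(4,3) = 0.000000; V(4,4) = 0.000000
Backward induction: V(k, i) = exp(-r*dt) * [p * V(k+1, i) + (1-p) * V(k+1, i+1)].
  V(3,0) = exp(-r*dt) * [p*4.055163 + (1-p)*1.261759] = 2.604397
  V(3,1) = exp(-r*dt) * [p*1.261759 + (1-p)*0.000000] = 0.607740
  V(3,2) = exp(-r*dt) * [p*0.000000 + (1-p)*0.000000] = 0.000000
  V(3,3) = exp(-r*dt) * [p*0.000000 + (1-p)*0.000000] = 0.000000
  V(2,0) = exp(-r*dt) * [p*2.604397 + (1-p)*0.607740] = 1.568086
  V(2,1) = exp(-r*dt) * [p*0.607740 + (1-p)*0.000000] = 0.292725
  V(2,2) = exp(-r*dt) * [p*0.000000 + (1-p)*0.000000] = 0.000000
  V(1,0) = exp(-r*dt) * [p*1.568086 + (1-p)*0.292725] = 0.906358
  V(1,1) = exp(-r*dt) * [p*0.292725 + (1-p)*0.000000] = 0.140994
  V(0,0) = exp(-r*dt) * [p*0.906358 + (1-p)*0.140994] = 0.509323

Answer: Price = V(0,0) = 0.5093


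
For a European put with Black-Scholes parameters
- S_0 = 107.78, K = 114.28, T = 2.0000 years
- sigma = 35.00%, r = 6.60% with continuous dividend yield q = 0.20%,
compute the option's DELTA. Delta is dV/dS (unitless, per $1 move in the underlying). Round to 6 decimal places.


d1 = 0.3877784400; d2 = -0.1071963069
phi(d1) = 0.3700472449; exp(-qT) = 0.9960079893; exp(-rT) = 0.8763409951
N(-d1) = 0.3490900010
Delta = -exp(-qT) * N(-d1) = -0.9960079893 * 0.3490900010 = -0.347696

Answer: Delta = -0.347696


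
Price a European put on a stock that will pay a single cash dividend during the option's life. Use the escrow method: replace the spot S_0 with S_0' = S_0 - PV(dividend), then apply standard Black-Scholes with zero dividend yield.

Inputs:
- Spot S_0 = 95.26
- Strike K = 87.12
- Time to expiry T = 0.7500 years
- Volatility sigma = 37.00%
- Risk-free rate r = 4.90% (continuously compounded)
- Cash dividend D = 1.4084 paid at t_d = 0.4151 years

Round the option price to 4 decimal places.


Answer: Price = 7.0393

Derivation:
PV(D) = D * exp(-r * t_d) = 1.4084 * 0.97986556 = 1.38004266
S_0' = S_0 - PV(D) = 95.2600 - 1.38004266 = 93.87995734
d1 = (ln(S_0'/K) + (r + sigma^2/2)*T) / (sigma*sqrt(T)) = 0.50812422
d2 = d1 - sigma*sqrt(T) = 0.18769482
exp(-rT) = 0.96391708
N(-d1) = 0.30568312; N(-d2) = 0.42555795
P = K * exp(-rT) * N(-d2) - S_0' * N(-d1) = 87.1200 * 0.96391708 * 0.42555795 - 93.87995734 * 0.30568312 = 7.0393


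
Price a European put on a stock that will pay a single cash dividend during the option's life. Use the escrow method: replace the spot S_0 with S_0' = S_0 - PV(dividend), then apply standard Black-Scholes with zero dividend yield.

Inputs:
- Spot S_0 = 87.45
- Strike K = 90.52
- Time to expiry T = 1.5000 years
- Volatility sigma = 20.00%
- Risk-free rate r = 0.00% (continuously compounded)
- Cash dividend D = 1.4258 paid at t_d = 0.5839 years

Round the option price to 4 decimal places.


Answer: Price = 11.0368

Derivation:
PV(D) = D * exp(-r * t_d) = 1.4258 * 1.00000000 = 1.42580000
S_0' = S_0 - PV(D) = 87.4500 - 1.42580000 = 86.02420000
d1 = (ln(S_0'/K) + (r + sigma^2/2)*T) / (sigma*sqrt(T)) = -0.08549605
d2 = d1 - sigma*sqrt(T) = -0.33044502
exp(-rT) = 1.00000000
N(-d1) = 0.53406648; N(-d2) = 0.62946814
P = K * exp(-rT) * N(-d2) - S_0' * N(-d1) = 90.5200 * 1.00000000 * 0.62946814 - 86.02420000 * 0.53406648 = 11.0368


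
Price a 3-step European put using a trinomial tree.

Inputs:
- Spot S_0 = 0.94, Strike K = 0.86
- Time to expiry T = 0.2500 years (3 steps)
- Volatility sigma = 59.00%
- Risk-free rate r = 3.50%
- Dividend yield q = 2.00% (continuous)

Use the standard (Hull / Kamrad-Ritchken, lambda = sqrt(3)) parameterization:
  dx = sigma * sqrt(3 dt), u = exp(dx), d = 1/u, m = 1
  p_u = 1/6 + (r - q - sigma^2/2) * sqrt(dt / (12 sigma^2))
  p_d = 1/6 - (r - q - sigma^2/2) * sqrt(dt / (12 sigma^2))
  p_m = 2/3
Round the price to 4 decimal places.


dt = T/N = 0.083333; dx = sigma*sqrt(3*dt) = 0.295000
u = exp(dx) = 1.343126; d = 1/u = 0.744532
p_u = 0.144202, p_m = 0.666667, p_d = 0.189131
Discount per step: exp(-r*dt) = 0.997088
Stock lattice S(k, j) with j the centered position index:
  k=0: S(0,+0) = 0.9400
  k=1: S(1,-1) = 0.6999; S(1,+0) = 0.9400; S(1,+1) = 1.2625
  k=2: S(2,-2) = 0.5211; S(2,-1) = 0.6999; S(2,+0) = 0.9400; S(2,+1) = 1.2625; S(2,+2) = 1.6957
  k=3: S(3,-3) = 0.3880; S(3,-2) = 0.5211; S(3,-1) = 0.6999; S(3,+0) = 0.9400; S(3,+1) = 1.2625; S(3,+2) = 1.6957; S(3,+3) = 2.2776
Terminal payoffs V(N, j) = max(K - S_T, 0):
  V(3,-3) = 0.472049; V(3,-2) = 0.338932; V(3,-1) = 0.160140; V(3,+0) = 0.000000; V(3,+1) = 0.000000; V(3,+2) = 0.000000; V(3,+3) = 0.000000
Backward induction: V(k, j) = exp(-r*dt) * [p_u * V(k+1, j+1) + p_m * V(k+1, j) + p_d * V(k+1, j-1)]
  V(2,-2) = exp(-r*dt) * [p_u*0.160140 + p_m*0.338932 + p_d*0.472049] = 0.337341
  V(2,-1) = exp(-r*dt) * [p_u*0.000000 + p_m*0.160140 + p_d*0.338932] = 0.170365
  V(2,+0) = exp(-r*dt) * [p_u*0.000000 + p_m*0.000000 + p_d*0.160140] = 0.030199
  V(2,+1) = exp(-r*dt) * [p_u*0.000000 + p_m*0.000000 + p_d*0.000000] = 0.000000
  V(2,+2) = exp(-r*dt) * [p_u*0.000000 + p_m*0.000000 + p_d*0.000000] = 0.000000
  V(1,-1) = exp(-r*dt) * [p_u*0.030199 + p_m*0.170365 + p_d*0.337341] = 0.181204
  V(1,+0) = exp(-r*dt) * [p_u*0.000000 + p_m*0.030199 + p_d*0.170365] = 0.052202
  V(1,+1) = exp(-r*dt) * [p_u*0.000000 + p_m*0.000000 + p_d*0.030199] = 0.005695
  V(0,+0) = exp(-r*dt) * [p_u*0.005695 + p_m*0.052202 + p_d*0.181204] = 0.069690

Answer: Price = V(0,0) = 0.0697


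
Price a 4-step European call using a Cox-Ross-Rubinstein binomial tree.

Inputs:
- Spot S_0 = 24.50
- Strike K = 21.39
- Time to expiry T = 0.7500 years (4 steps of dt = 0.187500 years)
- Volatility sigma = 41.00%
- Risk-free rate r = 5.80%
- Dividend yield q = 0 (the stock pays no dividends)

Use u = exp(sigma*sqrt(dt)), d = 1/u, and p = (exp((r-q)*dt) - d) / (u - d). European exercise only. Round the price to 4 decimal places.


dt = T/N = 0.187500
u = exp(sigma*sqrt(dt)) = 1.194270; d = 1/u = 0.837332
p = (exp((r-q)*dt) - d) / (u - d) = 0.486366
Discount per step: exp(-r*dt) = 0.989184
Stock lattice S(k, i) with i counting down-moves:
  k=0: S(0,0) = 24.5000
  k=1: S(1,0) = 29.2596; S(1,1) = 20.5146
  k=2: S(2,0) = 34.9439; S(2,1) = 24.5000; S(2,2) = 17.1775
  k=3: S(3,0) = 41.7324; S(3,1) = 29.2596; S(3,2) = 20.5146; S(3,3) = 14.3833
  k=4: S(4,0) = 49.8398; S(4,1) = 34.9439; S(4,2) = 24.5000; S(4,3) = 17.1775; S(4,4) = 12.0436
Terminal payoffs V(N, i) = max(S_T - K, 0):
  V(4,0) = 28.449804; V(4,1) = 13.553887; V(4,2) = 3.110000; V(4,3) = 0.000000; V(4,4) = 0.000000
Backward induction: V(k, i) = exp(-r*dt) * [p * V(k+1, i) + (1-p) * V(k+1, i+1)].
  V(3,0) = exp(-r*dt) * [p*28.449804 + (1-p)*13.553887] = 20.573795
  V(3,1) = exp(-r*dt) * [p*13.553887 + (1-p)*3.110000] = 8.100974
  V(3,2) = exp(-r*dt) * [p*3.110000 + (1-p)*0.000000] = 1.496238
  V(3,3) = exp(-r*dt) * [p*0.000000 + (1-p)*0.000000] = 0.000000
  V(2,0) = exp(-r*dt) * [p*20.573795 + (1-p)*8.100974] = 14.014096
  V(2,1) = exp(-r*dt) * [p*8.100974 + (1-p)*1.496238] = 4.657629
  V(2,2) = exp(-r*dt) * [p*1.496238 + (1-p)*0.000000] = 0.719848
  V(1,0) = exp(-r*dt) * [p*14.014096 + (1-p)*4.657629] = 9.108700
  V(1,1) = exp(-r*dt) * [p*4.657629 + (1-p)*0.719848] = 2.606551
  V(0,0) = exp(-r*dt) * [p*9.108700 + (1-p)*2.606551] = 5.706578

Answer: Price = V(0,0) = 5.7066


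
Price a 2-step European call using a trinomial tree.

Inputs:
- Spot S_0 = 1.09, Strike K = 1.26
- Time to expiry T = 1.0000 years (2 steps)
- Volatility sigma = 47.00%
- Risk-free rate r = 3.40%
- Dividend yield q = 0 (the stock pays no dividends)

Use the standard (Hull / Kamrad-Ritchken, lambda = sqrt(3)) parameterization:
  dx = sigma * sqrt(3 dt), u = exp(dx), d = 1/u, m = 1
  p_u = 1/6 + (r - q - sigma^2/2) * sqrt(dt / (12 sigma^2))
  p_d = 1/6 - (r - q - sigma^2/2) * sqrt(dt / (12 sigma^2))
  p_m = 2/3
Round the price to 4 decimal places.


Answer: Price = V(0,0) = 0.1543

Derivation:
dt = T/N = 0.500000; dx = sigma*sqrt(3*dt) = 0.575630
u = exp(dx) = 1.778251; d = 1/u = 0.562350
p_u = 0.133464, p_m = 0.666667, p_d = 0.199869
Discount per step: exp(-r*dt) = 0.983144
Stock lattice S(k, j) with j the centered position index:
  k=0: S(0,+0) = 1.0900
  k=1: S(1,-1) = 0.6130; S(1,+0) = 1.0900; S(1,+1) = 1.9383
  k=2: S(2,-2) = 0.3447; S(2,-1) = 0.6130; S(2,+0) = 1.0900; S(2,+1) = 1.9383; S(2,+2) = 3.4468
Terminal payoffs V(N, j) = max(S_T - K, 0):
  V(2,-2) = 0.000000; V(2,-1) = 0.000000; V(2,+0) = 0.000000; V(2,+1) = 0.678293; V(2,+2) = 2.186771
Backward induction: V(k, j) = exp(-r*dt) * [p_u * V(k+1, j+1) + p_m * V(k+1, j) + p_d * V(k+1, j-1)]
  V(1,-1) = exp(-r*dt) * [p_u*0.000000 + p_m*0.000000 + p_d*0.000000] = 0.000000
  V(1,+0) = exp(-r*dt) * [p_u*0.678293 + p_m*0.000000 + p_d*0.000000] = 0.089002
  V(1,+1) = exp(-r*dt) * [p_u*2.186771 + p_m*0.678293 + p_d*0.000000] = 0.731509
  V(0,+0) = exp(-r*dt) * [p_u*0.731509 + p_m*0.089002 + p_d*0.000000] = 0.154319


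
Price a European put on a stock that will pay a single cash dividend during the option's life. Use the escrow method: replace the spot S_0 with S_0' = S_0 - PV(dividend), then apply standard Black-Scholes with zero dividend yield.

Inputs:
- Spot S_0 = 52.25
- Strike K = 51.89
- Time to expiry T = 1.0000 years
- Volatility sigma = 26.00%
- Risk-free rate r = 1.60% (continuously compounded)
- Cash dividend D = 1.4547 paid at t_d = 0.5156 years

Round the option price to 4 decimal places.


Answer: Price = 5.3991

Derivation:
PV(D) = D * exp(-r * t_d) = 1.4547 * 0.99178433 = 1.44274867
S_0' = S_0 - PV(D) = 52.2500 - 1.44274867 = 50.80725133
d1 = (ln(S_0'/K) + (r + sigma^2/2)*T) / (sigma*sqrt(T)) = 0.11043459
d2 = d1 - sigma*sqrt(T) = -0.14956541
exp(-rT) = 0.98412732
N(-d1) = 0.45603236; N(-d2) = 0.55944625
P = K * exp(-rT) * N(-d2) - S_0' * N(-d1) = 51.8900 * 0.98412732 * 0.55944625 - 50.80725133 * 0.45603236 = 5.3991


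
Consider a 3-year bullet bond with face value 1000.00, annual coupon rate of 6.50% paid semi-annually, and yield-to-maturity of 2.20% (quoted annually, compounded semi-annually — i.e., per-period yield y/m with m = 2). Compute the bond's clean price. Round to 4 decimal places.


Answer: Price = 1124.1757

Derivation:
Coupon per period c = face * coupon_rate / m = 32.500000
Periods per year m = 2; per-period yield y/m = 0.011000
Number of cashflows N = 6
Cashflows (t years, CF_t, discount factor 1/(1+y/m)^(m*t), PV):
  t = 0.5000: CF_t = 32.500000, DF = 0.989120, PV = 32.146390
  t = 1.0000: CF_t = 32.500000, DF = 0.978358, PV = 31.796627
  t = 1.5000: CF_t = 32.500000, DF = 0.967713, PV = 31.450669
  t = 2.0000: CF_t = 32.500000, DF = 0.957184, PV = 31.108476
  t = 2.5000: CF_t = 32.500000, DF = 0.946769, PV = 30.770006
  t = 3.0000: CF_t = 1032.500000, DF = 0.936468, PV = 966.903488
Price P = sum_t PV_t = 1124.175656


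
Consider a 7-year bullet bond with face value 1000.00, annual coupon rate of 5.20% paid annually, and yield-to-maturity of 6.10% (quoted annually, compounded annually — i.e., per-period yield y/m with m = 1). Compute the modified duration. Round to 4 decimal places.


Answer: Modified duration = 5.6688

Derivation:
Coupon per period c = face * coupon_rate / m = 52.000000
Periods per year m = 1; per-period yield y/m = 0.061000
Number of cashflows N = 7
Cashflows (t years, CF_t, discount factor 1/(1+y/m)^(m*t), PV):
  t = 1.0000: CF_t = 52.000000, DF = 0.942507, PV = 49.010368
  t = 2.0000: CF_t = 52.000000, DF = 0.888320, PV = 46.192618
  t = 3.0000: CF_t = 52.000000, DF = 0.837247, PV = 43.536869
  t = 4.0000: CF_t = 52.000000, DF = 0.789112, PV = 41.033807
  t = 5.0000: CF_t = 52.000000, DF = 0.743743, PV = 38.674653
  t = 6.0000: CF_t = 52.000000, DF = 0.700983, PV = 36.451134
  t = 7.0000: CF_t = 1052.000000, DF = 0.660682, PV = 695.037205
Price P = sum_t PV_t = 949.936652
First compute Macaulay numerator sum_t t * PV_t:
  t * PV_t at t = 1.0000: 49.010368
  t * PV_t at t = 2.0000: 92.385236
  t * PV_t at t = 3.0000: 130.610607
  t * PV_t at t = 4.0000: 164.135227
  t * PV_t at t = 5.0000: 193.373264
  t * PV_t at t = 6.0000: 218.706802
  t * PV_t at t = 7.0000: 4865.260432
Macaulay duration D = 5713.481935 / 949.936652 = 6.014593
Modified duration = D / (1 + y/m) = 6.014593 / (1 + 0.061000) = 5.668796


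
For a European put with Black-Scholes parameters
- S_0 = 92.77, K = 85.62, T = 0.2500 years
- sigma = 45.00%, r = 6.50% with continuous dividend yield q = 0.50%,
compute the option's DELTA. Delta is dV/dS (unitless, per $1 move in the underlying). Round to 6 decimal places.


d1 = 0.5356307153; d2 = 0.3106307153
phi(d1) = 0.3456292311; exp(-qT) = 0.9987507809; exp(-rT) = 0.9838813190
N(-d1) = 0.2961068982
Delta = -exp(-qT) * N(-d1) = -0.9987507809 * 0.2961068982 = -0.295737

Answer: Delta = -0.295737


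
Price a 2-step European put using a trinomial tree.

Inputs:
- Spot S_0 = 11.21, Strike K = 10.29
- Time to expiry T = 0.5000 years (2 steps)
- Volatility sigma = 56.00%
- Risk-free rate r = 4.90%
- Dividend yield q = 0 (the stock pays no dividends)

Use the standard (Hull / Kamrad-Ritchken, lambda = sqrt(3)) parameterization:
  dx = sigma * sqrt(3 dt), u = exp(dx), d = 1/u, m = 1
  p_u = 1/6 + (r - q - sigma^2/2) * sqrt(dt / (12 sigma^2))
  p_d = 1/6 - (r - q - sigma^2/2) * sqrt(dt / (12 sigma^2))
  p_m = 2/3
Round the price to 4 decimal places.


Answer: Price = V(0,0) = 1.0800

Derivation:
dt = T/N = 0.250000; dx = sigma*sqrt(3*dt) = 0.484974
u = exp(dx) = 1.624133; d = 1/u = 0.615713
p_u = 0.138882, p_m = 0.666667, p_d = 0.194452
Discount per step: exp(-r*dt) = 0.987825
Stock lattice S(k, j) with j the centered position index:
  k=0: S(0,+0) = 11.2100
  k=1: S(1,-1) = 6.9021; S(1,+0) = 11.2100; S(1,+1) = 18.2065
  k=2: S(2,-2) = 4.2497; S(2,-1) = 6.9021; S(2,+0) = 11.2100; S(2,+1) = 18.2065; S(2,+2) = 29.5698
Terminal payoffs V(N, j) = max(K - S_T, 0):
  V(2,-2) = 6.040260; V(2,-1) = 3.387857; V(2,+0) = 0.000000; V(2,+1) = 0.000000; V(2,+2) = 0.000000
Backward induction: V(k, j) = exp(-r*dt) * [p_u * V(k+1, j+1) + p_m * V(k+1, j) + p_d * V(k+1, j-1)]
  V(1,-1) = exp(-r*dt) * [p_u*0.000000 + p_m*3.387857 + p_d*6.040260] = 3.391311
  V(1,+0) = exp(-r*dt) * [p_u*0.000000 + p_m*0.000000 + p_d*3.387857] = 0.650754
  V(1,+1) = exp(-r*dt) * [p_u*0.000000 + p_m*0.000000 + p_d*0.000000] = 0.000000
  V(0,+0) = exp(-r*dt) * [p_u*0.000000 + p_m*0.650754 + p_d*3.391311] = 1.079971


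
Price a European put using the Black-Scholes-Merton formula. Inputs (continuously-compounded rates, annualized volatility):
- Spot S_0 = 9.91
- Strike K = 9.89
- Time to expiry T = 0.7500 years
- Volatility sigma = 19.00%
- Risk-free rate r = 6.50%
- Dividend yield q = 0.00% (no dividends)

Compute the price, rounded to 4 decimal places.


Answer: Price = 0.4183

Derivation:
d1 = (ln(S/K) + (r - q + 0.5*sigma^2) * T) / (sigma * sqrt(T)) = 0.39082178
d2 = d1 - sigma * sqrt(T) = 0.22627696
exp(-rT) = 0.95241920; exp(-qT) = 1.00000000
P = K * exp(-rT) * N(-d2) - S_0 * exp(-qT) * N(-d1)
N(-d1) = 0.34796449; N(-d2) = 0.41049301
P = 9.8900 * 0.95241920 * 0.41049301 - 9.9100 * 1.00000000 * 0.34796449 = 0.4183


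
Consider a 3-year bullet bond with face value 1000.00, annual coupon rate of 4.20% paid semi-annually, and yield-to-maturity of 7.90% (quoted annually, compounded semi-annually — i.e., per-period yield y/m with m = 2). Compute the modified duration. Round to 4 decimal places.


Coupon per period c = face * coupon_rate / m = 21.000000
Periods per year m = 2; per-period yield y/m = 0.039500
Number of cashflows N = 6
Cashflows (t years, CF_t, discount factor 1/(1+y/m)^(m*t), PV):
  t = 0.5000: CF_t = 21.000000, DF = 0.962001, PV = 20.202020
  t = 1.0000: CF_t = 21.000000, DF = 0.925446, PV = 19.434363
  t = 1.5000: CF_t = 21.000000, DF = 0.890280, PV = 18.695876
  t = 2.0000: CF_t = 21.000000, DF = 0.856450, PV = 17.985450
  t = 2.5000: CF_t = 21.000000, DF = 0.823906, PV = 17.302021
  t = 3.0000: CF_t = 1021.000000, DF = 0.792598, PV = 809.242681
Price P = sum_t PV_t = 902.862411
First compute Macaulay numerator sum_t t * PV_t:
  t * PV_t at t = 0.5000: 10.101010
  t * PV_t at t = 1.0000: 19.434363
  t * PV_t at t = 1.5000: 28.043814
  t * PV_t at t = 2.0000: 35.970901
  t * PV_t at t = 2.5000: 43.255052
  t * PV_t at t = 3.0000: 2427.728042
Macaulay duration D = 2564.533181 / 902.862411 = 2.840447
Modified duration = D / (1 + y/m) = 2.840447 / (1 + 0.039500) = 2.732513

Answer: Modified duration = 2.7325


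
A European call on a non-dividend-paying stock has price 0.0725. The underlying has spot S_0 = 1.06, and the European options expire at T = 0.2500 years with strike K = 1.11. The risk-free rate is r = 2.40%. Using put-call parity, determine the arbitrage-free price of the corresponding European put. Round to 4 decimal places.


Answer: Put price = 0.1159

Derivation:
Put-call parity: C - P = S_0 * exp(-qT) - K * exp(-rT).
S_0 * exp(-qT) = 1.0600 * 1.00000000 = 1.06000000
K * exp(-rT) = 1.1100 * 0.99401796 = 1.10335994
P = C - S*exp(-qT) + K*exp(-rT)
P = 0.0725 - 1.06000000 + 1.10335994 = 0.1159


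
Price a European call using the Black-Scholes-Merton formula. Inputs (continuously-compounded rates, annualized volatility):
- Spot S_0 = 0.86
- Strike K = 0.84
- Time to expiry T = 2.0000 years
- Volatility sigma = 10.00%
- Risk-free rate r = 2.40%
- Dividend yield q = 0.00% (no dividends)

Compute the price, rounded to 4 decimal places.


Answer: Price = 0.0823

Derivation:
d1 = (ln(S/K) + (r - q + 0.5*sigma^2) * T) / (sigma * sqrt(T)) = 0.57650768
d2 = d1 - sigma * sqrt(T) = 0.43508632
exp(-rT) = 0.95313379; exp(-qT) = 1.00000000
C = S_0 * exp(-qT) * N(d1) - K * exp(-rT) * N(d2)
N(d1) = 0.71786396; N(d2) = 0.66825011
C = 0.8600 * 1.00000000 * 0.71786396 - 0.8400 * 0.95313379 * 0.66825011 = 0.0823


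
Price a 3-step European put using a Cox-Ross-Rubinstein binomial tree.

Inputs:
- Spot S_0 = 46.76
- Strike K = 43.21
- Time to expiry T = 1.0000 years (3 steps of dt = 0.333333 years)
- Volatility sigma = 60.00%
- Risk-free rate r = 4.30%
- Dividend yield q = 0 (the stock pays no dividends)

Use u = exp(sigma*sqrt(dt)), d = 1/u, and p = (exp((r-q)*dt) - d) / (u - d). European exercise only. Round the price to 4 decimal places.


Answer: Price = V(0,0) = 8.6637

Derivation:
dt = T/N = 0.333333
u = exp(sigma*sqrt(dt)) = 1.413982; d = 1/u = 0.707222
p = (exp((r-q)*dt) - d) / (u - d) = 0.434680
Discount per step: exp(-r*dt) = 0.985769
Stock lattice S(k, i) with i counting down-moves:
  k=0: S(0,0) = 46.7600
  k=1: S(1,0) = 66.1178; S(1,1) = 33.0697
  k=2: S(2,0) = 93.4894; S(2,1) = 46.7600; S(2,2) = 23.3876
  k=3: S(3,0) = 132.1924; S(3,1) = 66.1178; S(3,2) = 33.0697; S(3,3) = 16.5403
Terminal payoffs V(N, i) = max(K - S_T, 0):
  V(3,0) = 0.000000; V(3,1) = 0.000000; V(3,2) = 10.140283; V(3,3) = 26.669736
Backward induction: V(k, i) = exp(-r*dt) * [p * V(k+1, i) + (1-p) * V(k+1, i+1)].
  V(2,0) = exp(-r*dt) * [p*0.000000 + (1-p)*0.000000] = 0.000000
  V(2,1) = exp(-r*dt) * [p*0.000000 + (1-p)*10.140283] = 5.650929
  V(2,2) = exp(-r*dt) * [p*10.140283 + (1-p)*26.669736] = 19.207431
  V(1,0) = exp(-r*dt) * [p*0.000000 + (1-p)*5.650929] = 3.149123
  V(1,1) = exp(-r*dt) * [p*5.650929 + (1-p)*19.207431] = 13.125213
  V(0,0) = exp(-r*dt) * [p*3.149123 + (1-p)*13.125213] = 8.663736


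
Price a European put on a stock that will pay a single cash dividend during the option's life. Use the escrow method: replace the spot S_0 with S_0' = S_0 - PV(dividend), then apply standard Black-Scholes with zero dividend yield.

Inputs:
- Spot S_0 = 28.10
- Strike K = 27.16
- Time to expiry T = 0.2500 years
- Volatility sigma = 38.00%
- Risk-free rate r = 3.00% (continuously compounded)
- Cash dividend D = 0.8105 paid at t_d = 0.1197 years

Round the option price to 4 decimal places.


Answer: Price = 1.8896

Derivation:
PV(D) = D * exp(-r * t_d) = 0.8105 * 0.99641544 = 0.80759471
S_0' = S_0 - PV(D) = 28.1000 - 0.80759471 = 27.29240529
d1 = (ln(S_0'/K) + (r + sigma^2/2)*T) / (sigma*sqrt(T)) = 0.16006930
d2 = d1 - sigma*sqrt(T) = -0.02993070
exp(-rT) = 0.99252805
N(-d1) = 0.43641324; N(-d2) = 0.51193884
P = K * exp(-rT) * N(-d2) - S_0' * N(-d1) = 27.1600 * 0.99252805 * 0.51193884 - 27.29240529 * 0.43641324 = 1.8896


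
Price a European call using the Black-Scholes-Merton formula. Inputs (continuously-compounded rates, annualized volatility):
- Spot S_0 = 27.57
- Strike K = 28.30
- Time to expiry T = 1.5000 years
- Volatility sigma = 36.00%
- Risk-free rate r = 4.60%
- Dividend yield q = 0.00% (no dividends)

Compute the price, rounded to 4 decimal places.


d1 = (ln(S/K) + (r - q + 0.5*sigma^2) * T) / (sigma * sqrt(T)) = 0.31767709
d2 = d1 - sigma * sqrt(T) = -0.12323106
exp(-rT) = 0.93332668; exp(-qT) = 1.00000000
C = S_0 * exp(-qT) * N(d1) - K * exp(-rT) * N(d2)
N(d1) = 0.62463506; N(d2) = 0.45096206
C = 27.5700 * 1.00000000 * 0.62463506 - 28.3000 * 0.93332668 * 0.45096206 = 5.3099

Answer: Price = 5.3099


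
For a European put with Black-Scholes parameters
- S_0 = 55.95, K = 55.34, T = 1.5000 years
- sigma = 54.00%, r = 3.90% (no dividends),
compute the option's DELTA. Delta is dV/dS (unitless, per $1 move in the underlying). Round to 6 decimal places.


Answer: Delta = -0.331523

Derivation:
d1 = 0.4357104883; d2 = -0.2256517423
phi(d1) = 0.3628156779; exp(-qT) = 1.0000000000; exp(-rT) = 0.9431782404
N(-d1) = 0.3315233976
Delta = -exp(-qT) * N(-d1) = -1.0000000000 * 0.3315233976 = -0.331523


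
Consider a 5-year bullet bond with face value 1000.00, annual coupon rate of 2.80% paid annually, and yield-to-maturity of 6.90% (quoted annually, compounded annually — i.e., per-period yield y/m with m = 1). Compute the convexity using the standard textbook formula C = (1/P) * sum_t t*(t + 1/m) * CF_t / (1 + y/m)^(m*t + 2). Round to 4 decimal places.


Answer: Convexity = 24.2015

Derivation:
Coupon per period c = face * coupon_rate / m = 28.000000
Periods per year m = 1; per-period yield y/m = 0.069000
Number of cashflows N = 5
Cashflows (t years, CF_t, discount factor 1/(1+y/m)^(m*t), PV):
  t = 1.0000: CF_t = 28.000000, DF = 0.935454, PV = 26.192703
  t = 2.0000: CF_t = 28.000000, DF = 0.875074, PV = 24.502061
  t = 3.0000: CF_t = 28.000000, DF = 0.818591, PV = 22.920544
  t = 4.0000: CF_t = 28.000000, DF = 0.765754, PV = 21.441107
  t = 5.0000: CF_t = 1028.000000, DF = 0.716327, PV = 736.384415
Price P = sum_t PV_t = 831.440831
Convexity numerator sum_t t*(t + 1/m) * CF_t / (1+y/m)^(m*t + 2):
  t = 1.0000: term = 45.841087
  t = 2.0000: term = 128.646644
  t = 3.0000: term = 240.685957
  t = 4.0000: term = 375.250946
  t = 5.0000: term = 19331.717183
Convexity = (1/P) * sum = 20122.141817 / 831.440831 = 24.201532


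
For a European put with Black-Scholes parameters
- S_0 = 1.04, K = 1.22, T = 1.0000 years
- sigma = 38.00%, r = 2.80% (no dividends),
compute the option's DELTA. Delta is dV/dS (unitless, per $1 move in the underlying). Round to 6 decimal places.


d1 = -0.1563951200; d2 = -0.5363951200
phi(d1) = 0.3940930421; exp(-qT) = 1.0000000000; exp(-rT) = 0.9723883668
N(-d1) = 0.5621392082
Delta = -exp(-qT) * N(-d1) = -1.0000000000 * 0.5621392082 = -0.562139

Answer: Delta = -0.562139


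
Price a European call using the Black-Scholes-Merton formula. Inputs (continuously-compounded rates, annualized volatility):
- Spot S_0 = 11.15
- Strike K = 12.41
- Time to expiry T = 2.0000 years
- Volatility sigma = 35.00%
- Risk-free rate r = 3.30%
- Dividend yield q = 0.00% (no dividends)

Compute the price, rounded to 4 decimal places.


Answer: Price = 1.9990

Derivation:
d1 = (ln(S/K) + (r - q + 0.5*sigma^2) * T) / (sigma * sqrt(T)) = 0.16452738
d2 = d1 - sigma * sqrt(T) = -0.33044737
exp(-rT) = 0.93613086; exp(-qT) = 1.00000000
C = S_0 * exp(-qT) * N(d1) - K * exp(-rT) * N(d2)
N(d1) = 0.56534200; N(d2) = 0.37053098
C = 11.1500 * 1.00000000 * 0.56534200 - 12.4100 * 0.93613086 * 0.37053098 = 1.9990


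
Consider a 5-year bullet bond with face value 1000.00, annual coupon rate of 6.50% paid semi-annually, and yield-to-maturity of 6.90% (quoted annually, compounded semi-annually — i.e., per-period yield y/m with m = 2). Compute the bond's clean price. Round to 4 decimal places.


Coupon per period c = face * coupon_rate / m = 32.500000
Periods per year m = 2; per-period yield y/m = 0.034500
Number of cashflows N = 10
Cashflows (t years, CF_t, discount factor 1/(1+y/m)^(m*t), PV):
  t = 0.5000: CF_t = 32.500000, DF = 0.966651, PV = 31.416143
  t = 1.0000: CF_t = 32.500000, DF = 0.934413, PV = 30.368432
  t = 1.5000: CF_t = 32.500000, DF = 0.903251, PV = 29.355662
  t = 2.0000: CF_t = 32.500000, DF = 0.873128, PV = 28.376667
  t = 2.5000: CF_t = 32.500000, DF = 0.844010, PV = 27.430321
  t = 3.0000: CF_t = 32.500000, DF = 0.815863, PV = 26.515535
  t = 3.5000: CF_t = 32.500000, DF = 0.788654, PV = 25.631256
  t = 4.0000: CF_t = 32.500000, DF = 0.762353, PV = 24.776468
  t = 4.5000: CF_t = 32.500000, DF = 0.736929, PV = 23.950187
  t = 5.0000: CF_t = 1032.500000, DF = 0.712353, PV = 735.504121
Price P = sum_t PV_t = 983.324792

Answer: Price = 983.3248


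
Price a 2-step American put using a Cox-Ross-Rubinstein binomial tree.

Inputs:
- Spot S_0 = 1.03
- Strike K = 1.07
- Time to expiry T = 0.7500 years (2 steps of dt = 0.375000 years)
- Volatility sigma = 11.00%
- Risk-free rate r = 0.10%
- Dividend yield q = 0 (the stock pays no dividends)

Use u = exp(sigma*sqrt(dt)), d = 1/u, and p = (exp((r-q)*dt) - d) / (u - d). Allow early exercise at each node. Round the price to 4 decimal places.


dt = T/N = 0.375000
u = exp(sigma*sqrt(dt)) = 1.069682; d = 1/u = 0.934858
p = (exp((r-q)*dt) - d) / (u - d) = 0.485948
Discount per step: exp(-r*dt) = 0.999625
Stock lattice S(k, i) with i counting down-moves:
  k=0: S(0,0) = 1.0300
  k=1: S(1,0) = 1.1018; S(1,1) = 0.9629
  k=2: S(2,0) = 1.1785; S(2,1) = 1.0300; S(2,2) = 0.9002
Terminal payoffs V(N, i) = max(K - S_T, 0):
  V(2,0) = 0.000000; V(2,1) = 0.040000; V(2,2) = 0.169822
Backward induction: V(k, i) = exp(-r*dt) * [p * V(k+1, i) + (1-p) * V(k+1, i+1)]; then take max(V_cont, immediate exercise) for American.
  V(1,0) = exp(-r*dt) * [p*0.000000 + (1-p)*0.040000] = 0.020554; exercise = 0.000000; V(1,0) = max -> 0.020554
  V(1,1) = exp(-r*dt) * [p*0.040000 + (1-p)*0.169822] = 0.106695; exercise = 0.107097; V(1,1) = max -> 0.107097
  V(0,0) = exp(-r*dt) * [p*0.020554 + (1-p)*0.107097] = 0.065017; exercise = 0.040000; V(0,0) = max -> 0.065017

Answer: Price = V(0,0) = 0.0650


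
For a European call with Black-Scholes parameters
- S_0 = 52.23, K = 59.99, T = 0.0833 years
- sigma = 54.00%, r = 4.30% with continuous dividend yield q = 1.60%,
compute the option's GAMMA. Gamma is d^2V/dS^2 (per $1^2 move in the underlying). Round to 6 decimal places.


d1 = -0.7964318075; d2 = -0.9522852002
phi(d1) = 0.2905178249; exp(-qT) = 0.9986680878; exp(-rT) = 0.9964245074
Gamma = exp(-qT) * phi(d1) / (S * sigma * sqrt(T)) = 0.9986680878 * 0.2905178249 / (52.2300 * 0.5400 * 0.2886173938) = 0.035642

Answer: Gamma = 0.035642


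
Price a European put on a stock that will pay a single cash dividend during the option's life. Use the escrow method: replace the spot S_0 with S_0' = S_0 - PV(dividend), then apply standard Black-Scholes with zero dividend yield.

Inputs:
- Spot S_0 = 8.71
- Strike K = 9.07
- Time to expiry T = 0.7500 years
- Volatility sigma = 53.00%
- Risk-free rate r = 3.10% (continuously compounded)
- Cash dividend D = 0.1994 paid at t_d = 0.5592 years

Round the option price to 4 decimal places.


Answer: Price = 1.7566

Derivation:
PV(D) = D * exp(-r * t_d) = 0.1994 * 0.98281419 = 0.19597315
S_0' = S_0 - PV(D) = 8.7100 - 0.19597315 = 8.51402685
d1 = (ln(S_0'/K) + (r + sigma^2/2)*T) / (sigma*sqrt(T)) = 0.14233374
d2 = d1 - sigma*sqrt(T) = -0.31665972
exp(-rT) = 0.97701820
N(-d1) = 0.44340820; N(-d2) = 0.62424909
P = K * exp(-rT) * N(-d2) - S_0' * N(-d1) = 9.0700 * 0.97701820 * 0.62424909 - 8.51402685 * 0.44340820 = 1.7566


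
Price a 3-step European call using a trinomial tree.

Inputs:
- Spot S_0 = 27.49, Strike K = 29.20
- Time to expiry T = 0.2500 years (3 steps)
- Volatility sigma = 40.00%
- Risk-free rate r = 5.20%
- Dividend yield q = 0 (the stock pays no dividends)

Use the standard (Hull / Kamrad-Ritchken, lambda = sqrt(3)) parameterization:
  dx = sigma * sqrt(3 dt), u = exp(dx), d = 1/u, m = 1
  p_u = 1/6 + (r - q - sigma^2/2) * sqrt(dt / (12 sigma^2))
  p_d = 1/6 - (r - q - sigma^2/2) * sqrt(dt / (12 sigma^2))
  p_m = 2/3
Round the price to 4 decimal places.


Answer: Price = V(0,0) = 1.6731

Derivation:
dt = T/N = 0.083333; dx = sigma*sqrt(3*dt) = 0.200000
u = exp(dx) = 1.221403; d = 1/u = 0.818731
p_u = 0.160833, p_m = 0.666667, p_d = 0.172500
Discount per step: exp(-r*dt) = 0.995676
Stock lattice S(k, j) with j the centered position index:
  k=0: S(0,+0) = 27.4900
  k=1: S(1,-1) = 22.5069; S(1,+0) = 27.4900; S(1,+1) = 33.5764
  k=2: S(2,-2) = 18.4271; S(2,-1) = 22.5069; S(2,+0) = 27.4900; S(2,+1) = 33.5764; S(2,+2) = 41.0103
  k=3: S(3,-3) = 15.0868; S(3,-2) = 18.4271; S(3,-1) = 22.5069; S(3,+0) = 27.4900; S(3,+1) = 33.5764; S(3,+2) = 41.0103; S(3,+3) = 50.0900
Terminal payoffs V(N, j) = max(S_T - K, 0):
  V(3,-3) = 0.000000; V(3,-2) = 0.000000; V(3,-1) = 0.000000; V(3,+0) = 0.000000; V(3,+1) = 4.376362; V(3,+2) = 11.810261; V(3,+3) = 20.890046
Backward induction: V(k, j) = exp(-r*dt) * [p_u * V(k+1, j+1) + p_m * V(k+1, j) + p_d * V(k+1, j-1)]
  V(2,-2) = exp(-r*dt) * [p_u*0.000000 + p_m*0.000000 + p_d*0.000000] = 0.000000
  V(2,-1) = exp(-r*dt) * [p_u*0.000000 + p_m*0.000000 + p_d*0.000000] = 0.000000
  V(2,+0) = exp(-r*dt) * [p_u*4.376362 + p_m*0.000000 + p_d*0.000000] = 0.700821
  V(2,+1) = exp(-r*dt) * [p_u*11.810261 + p_m*4.376362 + p_d*0.000000] = 4.796229
  V(2,+2) = exp(-r*dt) * [p_u*20.890046 + p_m*11.810261 + p_d*4.376362] = 11.936409
  V(1,-1) = exp(-r*dt) * [p_u*0.700821 + p_m*0.000000 + p_d*0.000000] = 0.112228
  V(1,+0) = exp(-r*dt) * [p_u*4.796229 + p_m*0.700821 + p_d*0.000000] = 1.233252
  V(1,+1) = exp(-r*dt) * [p_u*11.936409 + p_m*4.796229 + p_d*0.700821] = 5.215501
  V(0,+0) = exp(-r*dt) * [p_u*5.215501 + p_m*1.233252 + p_d*0.112228] = 1.673088


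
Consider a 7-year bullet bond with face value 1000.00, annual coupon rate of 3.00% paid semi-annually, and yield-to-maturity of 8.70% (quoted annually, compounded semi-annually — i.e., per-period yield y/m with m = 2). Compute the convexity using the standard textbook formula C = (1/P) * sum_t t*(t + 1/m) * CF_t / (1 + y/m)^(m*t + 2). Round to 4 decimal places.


Answer: Convexity = 41.1209

Derivation:
Coupon per period c = face * coupon_rate / m = 15.000000
Periods per year m = 2; per-period yield y/m = 0.043500
Number of cashflows N = 14
Cashflows (t years, CF_t, discount factor 1/(1+y/m)^(m*t), PV):
  t = 0.5000: CF_t = 15.000000, DF = 0.958313, PV = 14.374701
  t = 1.0000: CF_t = 15.000000, DF = 0.918365, PV = 13.775468
  t = 1.5000: CF_t = 15.000000, DF = 0.880081, PV = 13.201215
  t = 2.0000: CF_t = 15.000000, DF = 0.843393, PV = 12.650901
  t = 2.5000: CF_t = 15.000000, DF = 0.808235, PV = 12.123527
  t = 3.0000: CF_t = 15.000000, DF = 0.774543, PV = 11.618138
  t = 3.5000: CF_t = 15.000000, DF = 0.742254, PV = 11.133817
  t = 4.0000: CF_t = 15.000000, DF = 0.711312, PV = 10.669686
  t = 4.5000: CF_t = 15.000000, DF = 0.681660, PV = 10.224903
  t = 5.0000: CF_t = 15.000000, DF = 0.653244, PV = 9.798661
  t = 5.5000: CF_t = 15.000000, DF = 0.626013, PV = 9.390188
  t = 6.0000: CF_t = 15.000000, DF = 0.599916, PV = 8.998742
  t = 6.5000: CF_t = 15.000000, DF = 0.574908, PV = 8.623615
  t = 7.0000: CF_t = 1015.000000, DF = 0.550942, PV = 559.205835
Price P = sum_t PV_t = 705.789396
Convexity numerator sum_t t*(t + 1/m) * CF_t / (1+y/m)^(m*t + 2):
  t = 0.5000: term = 6.600607
  t = 1.0000: term = 18.976351
  t = 1.5000: term = 36.370582
  t = 2.0000: term = 58.090691
  t = 2.5000: term = 83.503629
  t = 3.0000: term = 112.031701
  t = 3.5000: term = 143.148636
  t = 4.0000: term = 176.375895
  t = 4.5000: term = 211.279222
  t = 5.0000: term = 247.465415
  t = 5.5000: term = 284.579299
  t = 6.0000: term = 322.300900
  t = 6.5000: term = 360.342805
  t = 7.0000: term = 26961.626694
Convexity = (1/P) * sum = 29022.692427 / 705.789396 = 41.120896
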